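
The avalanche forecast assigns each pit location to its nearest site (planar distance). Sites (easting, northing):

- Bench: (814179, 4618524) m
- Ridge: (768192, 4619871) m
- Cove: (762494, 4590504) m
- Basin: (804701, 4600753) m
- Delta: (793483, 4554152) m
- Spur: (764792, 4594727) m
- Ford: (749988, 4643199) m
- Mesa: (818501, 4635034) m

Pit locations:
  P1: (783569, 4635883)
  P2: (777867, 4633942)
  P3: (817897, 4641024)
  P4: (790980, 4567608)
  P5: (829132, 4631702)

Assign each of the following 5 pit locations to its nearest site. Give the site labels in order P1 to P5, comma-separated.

Ridge, Ridge, Mesa, Delta, Mesa

P1 → Ridge (d²=492836273.00)
P2 → Ridge (d²=291598666.00)
P3 → Mesa (d²=36244916.00)
P4 → Delta (d²=187328945.00)
P5 → Mesa (d²=124120385.00)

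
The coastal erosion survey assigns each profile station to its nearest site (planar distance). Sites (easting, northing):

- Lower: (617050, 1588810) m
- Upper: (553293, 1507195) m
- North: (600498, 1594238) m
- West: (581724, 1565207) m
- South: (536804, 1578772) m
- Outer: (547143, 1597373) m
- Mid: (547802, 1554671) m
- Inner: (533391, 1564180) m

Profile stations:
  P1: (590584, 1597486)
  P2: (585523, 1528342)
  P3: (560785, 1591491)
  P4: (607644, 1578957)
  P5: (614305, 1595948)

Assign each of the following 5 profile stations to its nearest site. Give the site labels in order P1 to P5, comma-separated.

North, West, Outer, Lower, Lower

P1 → North (d²=108836900.00)
P2 → West (d²=1373460626.00)
P3 → Outer (d²=220702088.00)
P4 → Lower (d²=185554445.00)
P5 → Lower (d²=58486069.00)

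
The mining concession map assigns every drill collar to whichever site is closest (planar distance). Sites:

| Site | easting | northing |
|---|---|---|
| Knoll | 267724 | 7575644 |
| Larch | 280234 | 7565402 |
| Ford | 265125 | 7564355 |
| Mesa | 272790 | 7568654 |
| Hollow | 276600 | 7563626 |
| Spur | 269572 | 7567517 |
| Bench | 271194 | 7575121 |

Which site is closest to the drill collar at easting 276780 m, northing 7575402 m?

Bench

Squared distances to each site:
Knoll: 82069700.000; Larch: 111930116.000; Ford: 257875234.000; Mesa: 61455604.000; Hollow: 138706576.000; Spur: 114128489.000; Bench: 31282357.000.
Minimum at Bench.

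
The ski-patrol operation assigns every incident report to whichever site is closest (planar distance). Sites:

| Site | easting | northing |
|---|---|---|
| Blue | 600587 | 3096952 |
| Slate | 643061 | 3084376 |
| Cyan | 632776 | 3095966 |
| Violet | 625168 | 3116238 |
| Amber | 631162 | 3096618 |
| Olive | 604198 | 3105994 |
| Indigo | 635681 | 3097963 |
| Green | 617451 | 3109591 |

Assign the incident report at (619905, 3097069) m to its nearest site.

Squared distances to each site:
Blue: 373198813.000; Slate: 697312585.000; Cyan: 166879250.000; Violet: 395149730.000; Amber: 126923450.000; Olive: 326365474.000; Indigo: 249681412.000; Green: 162822600.000.
Minimum at Amber.

Amber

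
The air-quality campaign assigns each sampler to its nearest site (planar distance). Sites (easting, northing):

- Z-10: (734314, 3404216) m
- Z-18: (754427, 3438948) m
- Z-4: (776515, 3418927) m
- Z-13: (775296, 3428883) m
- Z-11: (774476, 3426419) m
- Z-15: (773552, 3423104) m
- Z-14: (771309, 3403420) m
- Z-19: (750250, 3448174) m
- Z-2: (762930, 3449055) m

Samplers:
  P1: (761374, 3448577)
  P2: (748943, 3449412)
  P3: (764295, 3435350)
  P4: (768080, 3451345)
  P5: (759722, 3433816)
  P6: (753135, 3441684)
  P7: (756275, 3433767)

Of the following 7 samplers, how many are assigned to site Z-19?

P1 → Z-2
P2 → Z-19
P3 → Z-18
P4 → Z-2
P5 → Z-18
P6 → Z-18
P7 → Z-18
1 of the 7 goes to Z-19.

1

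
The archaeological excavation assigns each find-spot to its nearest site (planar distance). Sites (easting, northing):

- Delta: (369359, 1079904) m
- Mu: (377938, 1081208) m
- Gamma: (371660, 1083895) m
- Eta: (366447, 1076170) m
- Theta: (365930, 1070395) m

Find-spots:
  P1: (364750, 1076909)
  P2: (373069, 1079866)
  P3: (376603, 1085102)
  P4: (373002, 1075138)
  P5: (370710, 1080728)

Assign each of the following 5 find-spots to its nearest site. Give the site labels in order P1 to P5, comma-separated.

Eta, Delta, Mu, Delta, Delta

P1 → Eta (d²=3425930.00)
P2 → Delta (d²=13765544.00)
P3 → Mu (d²=16945461.00)
P4 → Delta (d²=35986205.00)
P5 → Delta (d²=2504177.00)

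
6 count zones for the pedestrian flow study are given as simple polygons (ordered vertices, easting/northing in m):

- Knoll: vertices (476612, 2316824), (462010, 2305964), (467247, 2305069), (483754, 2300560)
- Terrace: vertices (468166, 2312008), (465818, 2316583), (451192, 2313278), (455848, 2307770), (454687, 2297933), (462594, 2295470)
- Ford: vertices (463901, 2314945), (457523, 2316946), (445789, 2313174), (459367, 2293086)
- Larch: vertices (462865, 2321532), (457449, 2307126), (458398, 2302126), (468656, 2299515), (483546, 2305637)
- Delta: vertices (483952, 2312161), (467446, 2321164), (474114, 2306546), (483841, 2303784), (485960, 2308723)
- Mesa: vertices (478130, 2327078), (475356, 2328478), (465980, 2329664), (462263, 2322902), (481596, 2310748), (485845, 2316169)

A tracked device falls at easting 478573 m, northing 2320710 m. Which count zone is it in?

Cast a ray rightward from (478573, 2320710). For each polygon, the edges (by vertex number in listed order) whose endpoints lie on opposite sides of northing = 2320710, where each meets that height, and whether that is right or left of the point:
Knoll: no edge straddles that height → 0 crossings.
Terrace: no edge straddles that height → 0 crossings.
Ford: no edge straddles that height → 0 crossings.
Larch: 1–2 at easting≈462556.0 (left), 5–1 at easting≈463934.5 (left) → 0 crossings.
Delta: 1–2 at easting≈468278.4 (left), 2–3 at easting≈467653.1 (left) → 0 crossings.
Mesa: 4–5 at easting≈465749.7 (left), 6–1 at easting≈482633.5 (right) → 1 crossing.
Only Mesa has an odd count, so the point is inside Mesa.

Mesa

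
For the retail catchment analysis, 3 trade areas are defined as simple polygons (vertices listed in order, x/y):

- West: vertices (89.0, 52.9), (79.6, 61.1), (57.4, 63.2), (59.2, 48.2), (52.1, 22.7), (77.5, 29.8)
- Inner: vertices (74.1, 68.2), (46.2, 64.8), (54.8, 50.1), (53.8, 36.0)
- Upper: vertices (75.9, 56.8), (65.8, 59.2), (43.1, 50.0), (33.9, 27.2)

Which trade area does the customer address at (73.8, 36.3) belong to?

West

Cast a ray rightward from (73.8, 36.3). For each polygon, the edges (by vertex number in listed order) whose endpoints lie on opposite sides of y = 36.3, where each meets that height, and whether that is right or left of the point:
West: 4–5 at x≈55.89 (left), 6–1 at x≈80.74 (right) → 1 crossing.
Inner: 3–4 at x≈53.82 (left), 4–1 at x≈53.99 (left) → 0 crossings.
Upper: 3–4 at x≈37.57 (left), 4–1 at x≈46.81 (left) → 0 crossings.
Only West has an odd count, so the point is inside West.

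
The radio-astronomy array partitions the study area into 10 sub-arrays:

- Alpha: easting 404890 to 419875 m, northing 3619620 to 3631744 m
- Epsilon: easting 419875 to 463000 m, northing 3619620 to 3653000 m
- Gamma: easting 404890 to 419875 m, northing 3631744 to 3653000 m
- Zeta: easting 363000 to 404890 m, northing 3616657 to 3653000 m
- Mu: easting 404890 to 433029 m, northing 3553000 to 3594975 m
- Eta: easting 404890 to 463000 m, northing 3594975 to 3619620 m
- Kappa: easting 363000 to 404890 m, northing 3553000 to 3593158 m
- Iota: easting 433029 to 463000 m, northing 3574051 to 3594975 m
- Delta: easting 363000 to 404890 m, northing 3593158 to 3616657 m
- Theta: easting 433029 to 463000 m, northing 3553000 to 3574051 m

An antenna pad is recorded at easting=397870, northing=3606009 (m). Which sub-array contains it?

The point has easting = 397870 and northing = 3606009.
Only Delta satisfies 363000 ≤ easting ≤ 404890 and 3593158 ≤ northing ≤ 3616657.

Delta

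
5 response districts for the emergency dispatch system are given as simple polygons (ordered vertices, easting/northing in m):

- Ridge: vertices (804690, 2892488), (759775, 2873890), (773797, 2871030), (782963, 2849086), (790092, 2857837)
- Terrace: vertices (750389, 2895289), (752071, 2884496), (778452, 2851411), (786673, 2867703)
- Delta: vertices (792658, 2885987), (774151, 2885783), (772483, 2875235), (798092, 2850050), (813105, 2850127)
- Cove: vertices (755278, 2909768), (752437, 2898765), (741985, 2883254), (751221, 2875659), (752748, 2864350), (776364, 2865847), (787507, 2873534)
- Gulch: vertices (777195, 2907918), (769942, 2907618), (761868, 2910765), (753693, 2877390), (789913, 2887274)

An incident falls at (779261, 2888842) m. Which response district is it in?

Gulch

Cast a ray rightward from (779261, 2888842). For each polygon, the edges (by vertex number in listed order) whose endpoints lie on opposite sides of northing = 2888842, where each meets that height, and whether that is right or left of the point:
Ridge: 1–2 at easting≈795884.7 (right), 5–1 at easting≈803154.0 (right) → 2 crossings.
Terrace: 1–2 at easting≈751393.7 (left), 4–1 at easting≈758868.8 (left) → 0 crossings.
Delta: no edge straddles that height → 0 crossings.
Cove: 2–3 at easting≈745750.4 (left), 7–1 at easting≈773891.0 (left) → 0 crossings.
Gulch: 3–4 at easting≈756498.1 (left), 5–1 at easting≈788947.0 (right) → 1 crossing.
Only Gulch has an odd count, so the point is inside Gulch.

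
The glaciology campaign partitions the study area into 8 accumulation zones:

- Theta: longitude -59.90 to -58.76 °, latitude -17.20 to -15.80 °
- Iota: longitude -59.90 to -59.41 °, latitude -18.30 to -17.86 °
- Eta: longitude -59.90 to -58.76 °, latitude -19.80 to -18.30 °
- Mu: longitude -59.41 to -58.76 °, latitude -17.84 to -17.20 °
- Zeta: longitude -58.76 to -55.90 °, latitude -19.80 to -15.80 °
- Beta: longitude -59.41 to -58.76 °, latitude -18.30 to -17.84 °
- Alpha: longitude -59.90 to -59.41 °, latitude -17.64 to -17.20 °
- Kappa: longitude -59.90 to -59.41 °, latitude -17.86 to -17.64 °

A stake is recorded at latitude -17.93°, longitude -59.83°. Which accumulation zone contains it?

The point has longitude = -59.83 and latitude = -17.93.
Only Iota satisfies -59.90 ≤ longitude ≤ -59.41 and -18.30 ≤ latitude ≤ -17.86.

Iota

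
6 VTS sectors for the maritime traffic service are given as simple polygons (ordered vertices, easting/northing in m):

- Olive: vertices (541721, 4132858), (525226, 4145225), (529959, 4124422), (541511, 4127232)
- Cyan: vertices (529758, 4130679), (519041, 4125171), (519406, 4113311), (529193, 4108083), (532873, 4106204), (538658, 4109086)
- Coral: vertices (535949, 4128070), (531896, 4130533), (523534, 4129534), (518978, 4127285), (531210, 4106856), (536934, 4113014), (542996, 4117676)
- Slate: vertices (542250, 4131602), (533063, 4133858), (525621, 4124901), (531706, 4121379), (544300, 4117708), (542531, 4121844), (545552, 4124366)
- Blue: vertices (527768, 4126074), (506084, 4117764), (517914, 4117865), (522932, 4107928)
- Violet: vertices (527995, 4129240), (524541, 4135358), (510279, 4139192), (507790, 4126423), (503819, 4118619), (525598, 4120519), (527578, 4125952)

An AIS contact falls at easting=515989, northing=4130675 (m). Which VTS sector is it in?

Violet

Cast a ray rightward from (515989, 4130675). For each polygon, the edges (by vertex number in listed order) whose endpoints lie on opposite sides of northing = 4130675, where each meets that height, and whether that is right or left of the point:
Olive: 2–3 at easting≈528536.3 (right), 4–1 at easting≈541639.5 (right) → 2 crossings.
Cyan: 1–2 at easting≈529750.2 (right), 6–1 at easting≈529759.6 (right) → 2 crossings.
Coral: no edge straddles that height → 0 crossings.
Slate: 2–3 at easting≈530418.4 (right), 7–1 at easting≈542673.0 (right) → 2 crossings.
Blue: no edge straddles that height → 0 crossings.
Violet: 1–2 at easting≈527184.9 (right), 3–4 at easting≈508618.8 (left) → 1 crossing.
Only Violet has an odd count, so the point is inside Violet.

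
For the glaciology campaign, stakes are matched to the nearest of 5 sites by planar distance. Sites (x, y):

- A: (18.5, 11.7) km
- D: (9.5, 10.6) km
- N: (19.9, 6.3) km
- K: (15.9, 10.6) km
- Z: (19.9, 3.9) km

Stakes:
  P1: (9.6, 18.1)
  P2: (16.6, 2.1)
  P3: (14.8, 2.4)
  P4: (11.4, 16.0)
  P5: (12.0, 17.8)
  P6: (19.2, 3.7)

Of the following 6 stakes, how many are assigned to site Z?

P1 → D
P2 → Z
P3 → Z
P4 → D
P5 → D
P6 → Z
3 of the 6 go to Z.

3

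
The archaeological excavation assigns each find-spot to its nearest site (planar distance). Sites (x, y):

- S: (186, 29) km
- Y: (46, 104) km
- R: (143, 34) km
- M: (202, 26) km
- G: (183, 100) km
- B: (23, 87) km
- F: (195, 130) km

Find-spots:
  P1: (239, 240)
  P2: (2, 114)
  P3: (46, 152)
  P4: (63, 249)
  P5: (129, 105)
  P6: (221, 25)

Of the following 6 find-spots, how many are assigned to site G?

P1 → F
P2 → B
P3 → Y
P4 → Y
P5 → G
P6 → M
1 of the 6 goes to G.

1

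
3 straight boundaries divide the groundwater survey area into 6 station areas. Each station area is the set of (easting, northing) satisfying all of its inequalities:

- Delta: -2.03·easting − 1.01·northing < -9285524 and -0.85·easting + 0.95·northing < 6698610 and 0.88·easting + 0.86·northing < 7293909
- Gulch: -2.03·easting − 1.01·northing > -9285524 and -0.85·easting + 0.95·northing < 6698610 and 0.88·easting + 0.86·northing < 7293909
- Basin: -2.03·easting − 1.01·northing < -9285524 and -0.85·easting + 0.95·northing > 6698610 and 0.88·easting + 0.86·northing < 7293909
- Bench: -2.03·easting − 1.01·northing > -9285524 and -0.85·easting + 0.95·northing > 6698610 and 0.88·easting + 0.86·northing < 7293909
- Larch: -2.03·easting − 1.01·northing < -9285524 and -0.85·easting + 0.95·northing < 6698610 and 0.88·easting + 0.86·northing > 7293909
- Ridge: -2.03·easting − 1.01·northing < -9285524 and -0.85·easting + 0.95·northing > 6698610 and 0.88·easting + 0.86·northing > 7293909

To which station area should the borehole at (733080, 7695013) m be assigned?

Gulch

-2.03·733080 − 1.01·7695013 = -9260115.530, which is > -9285524
-0.85·733080 + 0.95·7695013 = 6687144.350, which is < 6698610
0.88·733080 + 0.86·7695013 = 7262821.580, which is < 7293909
This sign pattern matches Gulch.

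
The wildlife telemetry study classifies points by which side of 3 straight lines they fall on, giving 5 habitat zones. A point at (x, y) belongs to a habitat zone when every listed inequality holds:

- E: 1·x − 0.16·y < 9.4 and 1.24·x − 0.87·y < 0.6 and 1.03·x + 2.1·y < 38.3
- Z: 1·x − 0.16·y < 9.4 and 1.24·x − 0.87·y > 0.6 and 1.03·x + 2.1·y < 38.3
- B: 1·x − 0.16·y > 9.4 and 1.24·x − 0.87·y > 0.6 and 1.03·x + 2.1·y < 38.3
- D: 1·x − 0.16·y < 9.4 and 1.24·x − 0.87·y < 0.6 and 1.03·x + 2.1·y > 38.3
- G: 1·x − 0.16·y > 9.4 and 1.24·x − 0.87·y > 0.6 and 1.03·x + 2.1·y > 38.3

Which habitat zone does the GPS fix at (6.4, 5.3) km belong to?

Z

1·6.4 − 0.16·5.3 = 5.552, which is < 9.4
1.24·6.4 − 0.87·5.3 = 3.325, which is > 0.6
1.03·6.4 + 2.1·5.3 = 17.722, which is < 38.3
This sign pattern matches Z.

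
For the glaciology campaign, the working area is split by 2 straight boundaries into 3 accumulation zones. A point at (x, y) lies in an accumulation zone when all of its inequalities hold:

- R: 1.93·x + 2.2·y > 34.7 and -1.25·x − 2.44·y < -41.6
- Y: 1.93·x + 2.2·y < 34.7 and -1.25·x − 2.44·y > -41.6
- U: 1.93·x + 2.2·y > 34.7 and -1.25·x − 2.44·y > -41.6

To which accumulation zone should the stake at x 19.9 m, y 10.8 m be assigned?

1.93·19.9 + 2.2·10.8 = 62.167, which is > 34.7
-1.25·19.9 − 2.44·10.8 = -51.227, which is < -41.6
This sign pattern matches R.

R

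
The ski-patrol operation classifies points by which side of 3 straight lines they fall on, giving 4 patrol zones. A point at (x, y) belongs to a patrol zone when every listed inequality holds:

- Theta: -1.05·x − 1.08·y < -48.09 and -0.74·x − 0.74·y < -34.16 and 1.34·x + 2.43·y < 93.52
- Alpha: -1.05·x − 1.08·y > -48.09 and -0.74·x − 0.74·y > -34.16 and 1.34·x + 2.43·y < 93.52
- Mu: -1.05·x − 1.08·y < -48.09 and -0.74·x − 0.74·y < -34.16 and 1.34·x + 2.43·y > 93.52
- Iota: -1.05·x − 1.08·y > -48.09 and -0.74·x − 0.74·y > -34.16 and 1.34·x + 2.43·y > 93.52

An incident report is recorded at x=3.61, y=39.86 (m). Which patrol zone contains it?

Iota

-1.05·3.61 − 1.08·39.86 = -46.839, which is > -48.09
-0.74·3.61 − 0.74·39.86 = -32.168, which is > -34.16
1.34·3.61 + 2.43·39.86 = 101.697, which is > 93.52
This sign pattern matches Iota.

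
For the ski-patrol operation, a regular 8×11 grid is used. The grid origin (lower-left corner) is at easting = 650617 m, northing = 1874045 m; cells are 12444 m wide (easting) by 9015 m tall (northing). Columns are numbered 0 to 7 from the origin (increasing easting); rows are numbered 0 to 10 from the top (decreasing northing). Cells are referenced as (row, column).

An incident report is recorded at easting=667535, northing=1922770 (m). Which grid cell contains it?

(5, 1)

Column index: ⌊(667535 − 650617) / 12444⌋ = ⌊1.360⌋ = 1
Row offset from origin: ⌊(1922770 − 1874045) / 9015⌋ = ⌊5.405⌋ = 5 → row 5 (counted from top)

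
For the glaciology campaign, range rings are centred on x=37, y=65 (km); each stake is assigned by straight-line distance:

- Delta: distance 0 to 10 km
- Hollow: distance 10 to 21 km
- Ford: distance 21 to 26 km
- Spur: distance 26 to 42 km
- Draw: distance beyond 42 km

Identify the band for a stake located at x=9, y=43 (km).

Distance = √((9−37)² + (43−65)²) = √(784.000 + 484.000) = 35.609 km.
26 ≤ 35.609 < 42 → Spur.

Spur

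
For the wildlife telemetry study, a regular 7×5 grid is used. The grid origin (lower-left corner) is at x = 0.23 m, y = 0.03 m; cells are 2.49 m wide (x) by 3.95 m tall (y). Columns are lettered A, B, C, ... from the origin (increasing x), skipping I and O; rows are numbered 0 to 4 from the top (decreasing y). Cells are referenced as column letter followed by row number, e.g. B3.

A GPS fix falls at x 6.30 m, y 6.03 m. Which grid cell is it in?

C3

Column index: ⌊(6.30 − 0.23) / 2.49⌋ = ⌊2.438⌋ = 2 → column C
Row offset from origin: ⌊(6.03 − 0.03) / 3.95⌋ = ⌊1.519⌋ = 1 → row 3 (counted from top)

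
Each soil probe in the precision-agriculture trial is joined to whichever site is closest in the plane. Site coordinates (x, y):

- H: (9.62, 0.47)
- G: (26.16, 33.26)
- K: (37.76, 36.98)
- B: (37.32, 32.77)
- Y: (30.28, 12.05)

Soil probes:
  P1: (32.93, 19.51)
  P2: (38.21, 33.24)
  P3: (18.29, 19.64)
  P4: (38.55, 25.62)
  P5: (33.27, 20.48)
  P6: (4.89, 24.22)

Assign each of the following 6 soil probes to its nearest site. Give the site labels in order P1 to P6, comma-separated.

P1 → Y (d²=62.67)
P2 → B (d²=1.01)
P3 → Y (d²=201.37)
P4 → B (d²=52.64)
P5 → Y (d²=80.01)
P6 → G (d²=534.13)

Y, B, Y, B, Y, G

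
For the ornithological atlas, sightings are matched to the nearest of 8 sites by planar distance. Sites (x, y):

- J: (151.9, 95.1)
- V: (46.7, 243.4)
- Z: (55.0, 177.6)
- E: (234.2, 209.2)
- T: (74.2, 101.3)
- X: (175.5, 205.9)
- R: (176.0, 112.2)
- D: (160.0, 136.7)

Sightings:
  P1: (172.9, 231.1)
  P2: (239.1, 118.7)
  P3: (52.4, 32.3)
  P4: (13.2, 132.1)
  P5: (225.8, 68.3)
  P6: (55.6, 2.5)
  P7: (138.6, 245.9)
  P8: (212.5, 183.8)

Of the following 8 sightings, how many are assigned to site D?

0

P1 → X
P2 → R
P3 → T
P4 → Z
P5 → R
P6 → T
P7 → X
P8 → E
0 of the 8 go to D.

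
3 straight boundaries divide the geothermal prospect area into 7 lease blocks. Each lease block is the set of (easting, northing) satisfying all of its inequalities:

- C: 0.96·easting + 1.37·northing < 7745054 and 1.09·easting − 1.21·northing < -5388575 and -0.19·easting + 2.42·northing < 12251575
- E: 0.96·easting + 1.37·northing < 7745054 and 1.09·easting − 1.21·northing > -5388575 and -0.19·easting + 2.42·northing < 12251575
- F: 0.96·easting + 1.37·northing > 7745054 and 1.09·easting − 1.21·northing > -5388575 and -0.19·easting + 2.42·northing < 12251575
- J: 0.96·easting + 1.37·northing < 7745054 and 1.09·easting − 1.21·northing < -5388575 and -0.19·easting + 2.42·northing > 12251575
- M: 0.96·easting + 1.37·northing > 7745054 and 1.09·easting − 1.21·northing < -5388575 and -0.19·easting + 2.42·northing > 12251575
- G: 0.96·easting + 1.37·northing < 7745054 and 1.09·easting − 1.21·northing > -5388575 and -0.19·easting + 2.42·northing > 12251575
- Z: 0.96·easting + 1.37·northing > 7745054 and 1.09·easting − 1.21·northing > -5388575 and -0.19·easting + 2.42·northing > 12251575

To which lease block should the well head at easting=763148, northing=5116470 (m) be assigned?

0.96·763148 + 1.37·5116470 = 7742185.980, which is < 7745054
1.09·763148 − 1.21·5116470 = -5359097.380, which is > -5388575
-0.19·763148 + 2.42·5116470 = 12236859.280, which is < 12251575
This sign pattern matches E.

E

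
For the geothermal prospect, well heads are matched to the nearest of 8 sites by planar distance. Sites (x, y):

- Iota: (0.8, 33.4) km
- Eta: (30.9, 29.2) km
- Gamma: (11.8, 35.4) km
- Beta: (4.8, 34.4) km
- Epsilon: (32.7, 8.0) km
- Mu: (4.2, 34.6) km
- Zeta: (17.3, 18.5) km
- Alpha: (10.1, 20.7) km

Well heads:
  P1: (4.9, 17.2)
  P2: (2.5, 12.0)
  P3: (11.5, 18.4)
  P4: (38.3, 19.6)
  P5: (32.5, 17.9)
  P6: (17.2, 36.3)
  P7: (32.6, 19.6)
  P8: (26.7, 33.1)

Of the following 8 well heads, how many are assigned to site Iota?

0

P1 → Alpha
P2 → Alpha
P3 → Alpha
P4 → Eta
P5 → Epsilon
P6 → Gamma
P7 → Eta
P8 → Eta
0 of the 8 go to Iota.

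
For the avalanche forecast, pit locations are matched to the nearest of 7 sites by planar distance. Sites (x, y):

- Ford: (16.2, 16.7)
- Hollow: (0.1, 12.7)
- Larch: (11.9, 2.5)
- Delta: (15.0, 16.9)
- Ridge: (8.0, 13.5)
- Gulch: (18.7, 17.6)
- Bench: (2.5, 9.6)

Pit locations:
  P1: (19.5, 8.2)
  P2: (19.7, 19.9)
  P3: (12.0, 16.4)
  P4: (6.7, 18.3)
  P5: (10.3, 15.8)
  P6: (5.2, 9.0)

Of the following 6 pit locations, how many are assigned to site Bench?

1

P1 → Ford
P2 → Gulch
P3 → Delta
P4 → Ridge
P5 → Ridge
P6 → Bench
1 of the 6 goes to Bench.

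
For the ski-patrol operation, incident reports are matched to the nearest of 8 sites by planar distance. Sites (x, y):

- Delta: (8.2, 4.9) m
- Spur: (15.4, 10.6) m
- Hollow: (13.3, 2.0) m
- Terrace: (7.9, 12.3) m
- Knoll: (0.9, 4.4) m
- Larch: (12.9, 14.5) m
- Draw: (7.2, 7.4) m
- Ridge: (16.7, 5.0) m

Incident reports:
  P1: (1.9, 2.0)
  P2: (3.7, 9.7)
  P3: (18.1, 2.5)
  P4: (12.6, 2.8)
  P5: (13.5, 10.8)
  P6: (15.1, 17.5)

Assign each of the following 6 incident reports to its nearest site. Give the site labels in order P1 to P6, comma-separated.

P1 → Knoll (d²=6.76)
P2 → Draw (d²=17.54)
P3 → Ridge (d²=8.21)
P4 → Hollow (d²=1.13)
P5 → Spur (d²=3.65)
P6 → Larch (d²=13.84)

Knoll, Draw, Ridge, Hollow, Spur, Larch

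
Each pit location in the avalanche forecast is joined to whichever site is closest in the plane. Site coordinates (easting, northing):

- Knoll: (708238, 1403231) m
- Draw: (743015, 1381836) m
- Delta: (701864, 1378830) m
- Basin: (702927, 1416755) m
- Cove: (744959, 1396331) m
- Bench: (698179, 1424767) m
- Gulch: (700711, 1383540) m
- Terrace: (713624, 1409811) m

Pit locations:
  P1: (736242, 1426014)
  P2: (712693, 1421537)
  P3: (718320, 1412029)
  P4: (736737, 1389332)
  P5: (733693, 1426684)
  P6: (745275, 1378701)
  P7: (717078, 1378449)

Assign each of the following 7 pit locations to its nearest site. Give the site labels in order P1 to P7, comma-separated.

P1 → Terrace (d²=774111133.00)
P2 → Basin (d²=118242280.00)
P3 → Terrace (d²=26971940.00)
P4 → Draw (d²=95603300.00)
P5 → Terrace (d²=687462890.00)
P6 → Draw (d²=14935825.00)
P7 → Delta (d²=231610957.00)

Terrace, Basin, Terrace, Draw, Terrace, Draw, Delta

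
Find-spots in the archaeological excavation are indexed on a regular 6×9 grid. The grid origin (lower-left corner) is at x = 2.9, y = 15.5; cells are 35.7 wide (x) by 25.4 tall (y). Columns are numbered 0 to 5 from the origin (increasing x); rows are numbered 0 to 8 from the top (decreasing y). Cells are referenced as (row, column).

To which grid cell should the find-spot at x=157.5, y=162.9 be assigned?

(3, 4)

Column index: ⌊(157.5 − 2.9) / 35.7⌋ = ⌊4.331⌋ = 4
Row offset from origin: ⌊(162.9 − 15.5) / 25.4⌋ = ⌊5.803⌋ = 5 → row 3 (counted from top)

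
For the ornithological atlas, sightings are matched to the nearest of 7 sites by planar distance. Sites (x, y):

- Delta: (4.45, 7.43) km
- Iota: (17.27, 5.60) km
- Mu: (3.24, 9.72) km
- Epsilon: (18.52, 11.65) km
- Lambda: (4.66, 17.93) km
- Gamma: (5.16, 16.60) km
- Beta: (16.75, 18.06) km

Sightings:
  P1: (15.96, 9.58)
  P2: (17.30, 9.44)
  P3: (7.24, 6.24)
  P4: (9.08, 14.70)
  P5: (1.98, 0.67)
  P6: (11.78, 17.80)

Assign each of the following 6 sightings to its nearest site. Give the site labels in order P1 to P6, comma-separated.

Epsilon, Epsilon, Delta, Gamma, Delta, Beta

P1 → Epsilon (d²=10.84)
P2 → Epsilon (d²=6.37)
P3 → Delta (d²=9.20)
P4 → Gamma (d²=18.98)
P5 → Delta (d²=51.80)
P6 → Beta (d²=24.77)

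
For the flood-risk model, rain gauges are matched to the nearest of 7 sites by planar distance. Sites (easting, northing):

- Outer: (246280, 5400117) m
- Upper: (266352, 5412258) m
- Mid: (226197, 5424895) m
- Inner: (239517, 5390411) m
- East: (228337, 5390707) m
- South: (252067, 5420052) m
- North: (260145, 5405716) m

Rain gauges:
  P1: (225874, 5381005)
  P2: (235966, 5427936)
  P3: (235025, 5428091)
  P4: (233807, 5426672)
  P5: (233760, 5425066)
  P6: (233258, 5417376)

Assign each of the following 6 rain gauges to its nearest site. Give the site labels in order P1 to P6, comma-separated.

P1 → East (d²=100195173.00)
P2 → Mid (d²=104681042.00)
P3 → Mid (d²=88148000.00)
P4 → Mid (d²=61069829.00)
P5 → Mid (d²=57228210.00)
P6 → Mid (d²=106393082.00)

East, Mid, Mid, Mid, Mid, Mid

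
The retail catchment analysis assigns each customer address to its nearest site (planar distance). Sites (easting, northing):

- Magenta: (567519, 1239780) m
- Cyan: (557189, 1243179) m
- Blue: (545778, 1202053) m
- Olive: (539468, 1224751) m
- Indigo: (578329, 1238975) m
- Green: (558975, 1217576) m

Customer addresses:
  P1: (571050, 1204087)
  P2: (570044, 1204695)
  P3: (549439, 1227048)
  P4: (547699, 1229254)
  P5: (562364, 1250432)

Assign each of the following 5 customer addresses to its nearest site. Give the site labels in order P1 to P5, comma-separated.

Green, Green, Olive, Olive, Cyan

P1 → Green (d²=327758746.00)
P2 → Green (d²=288442922.00)
P3 → Olive (d²=104697050.00)
P4 → Olive (d²=88026370.00)
P5 → Cyan (d²=79386634.00)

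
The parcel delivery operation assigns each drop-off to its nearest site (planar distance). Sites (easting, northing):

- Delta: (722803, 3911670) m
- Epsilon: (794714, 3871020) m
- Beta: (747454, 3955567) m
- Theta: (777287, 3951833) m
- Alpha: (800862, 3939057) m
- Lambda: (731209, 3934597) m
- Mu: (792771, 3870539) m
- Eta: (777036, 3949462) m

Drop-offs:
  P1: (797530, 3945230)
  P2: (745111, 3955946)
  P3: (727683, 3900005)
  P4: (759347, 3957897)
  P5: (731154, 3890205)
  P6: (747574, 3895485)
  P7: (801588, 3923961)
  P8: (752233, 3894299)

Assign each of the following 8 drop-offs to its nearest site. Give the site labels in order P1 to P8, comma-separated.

P1 → Alpha (d²=49208153.00)
P2 → Beta (d²=5633290.00)
P3 → Delta (d²=159886625.00)
P4 → Beta (d²=146872349.00)
P5 → Delta (d²=530485426.00)
P6 → Delta (d²=875556666.00)
P7 → Alpha (d²=228416292.00)
P8 → Delta (d²=1167876541.00)

Alpha, Beta, Delta, Beta, Delta, Delta, Alpha, Delta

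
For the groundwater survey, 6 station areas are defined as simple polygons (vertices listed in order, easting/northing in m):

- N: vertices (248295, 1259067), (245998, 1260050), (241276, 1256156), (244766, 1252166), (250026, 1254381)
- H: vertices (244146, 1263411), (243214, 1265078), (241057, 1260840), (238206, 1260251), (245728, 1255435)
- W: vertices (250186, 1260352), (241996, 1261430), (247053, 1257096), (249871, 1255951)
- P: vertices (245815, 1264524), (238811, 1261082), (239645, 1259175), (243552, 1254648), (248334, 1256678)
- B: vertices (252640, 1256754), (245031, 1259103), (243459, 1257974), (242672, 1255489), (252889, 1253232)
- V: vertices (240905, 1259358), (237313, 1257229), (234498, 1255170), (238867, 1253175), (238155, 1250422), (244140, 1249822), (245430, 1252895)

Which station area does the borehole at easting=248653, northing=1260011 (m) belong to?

Cast a ray rightward from (248653, 1260011). For each polygon, the edges (by vertex number in listed order) whose endpoints lie on opposite sides of northing = 1260011, where each meets that height, and whether that is right or left of the point:
N: 1–2 at easting≈246089.1 (left), 2–3 at easting≈245950.7 (left) → 0 crossings.
H: 4–5 at easting≈238580.9 (left), 5–1 at easting≈244820.4 (left) → 0 crossings.
W: 2–3 at easting≈243651.7 (left), 4–1 at easting≈250161.6 (right) → 1 crossing.
P: 2–3 at easting≈239279.4 (left), 5–1 at easting≈247263.9 (left) → 0 crossings.
B: no edge straddles that height → 0 crossings.
V: no edge straddles that height → 0 crossings.
Only W has an odd count, so the point is inside W.

W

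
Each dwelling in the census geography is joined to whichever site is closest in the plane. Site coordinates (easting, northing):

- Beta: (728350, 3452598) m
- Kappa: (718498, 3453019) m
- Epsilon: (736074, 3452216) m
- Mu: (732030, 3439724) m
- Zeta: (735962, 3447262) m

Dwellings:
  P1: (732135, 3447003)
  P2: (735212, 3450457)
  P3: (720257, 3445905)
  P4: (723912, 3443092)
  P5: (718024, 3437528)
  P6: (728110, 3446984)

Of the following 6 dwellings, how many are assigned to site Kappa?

P1 → Zeta
P2 → Epsilon
P3 → Kappa
P4 → Mu
P5 → Mu
P6 → Beta
1 of the 6 goes to Kappa.

1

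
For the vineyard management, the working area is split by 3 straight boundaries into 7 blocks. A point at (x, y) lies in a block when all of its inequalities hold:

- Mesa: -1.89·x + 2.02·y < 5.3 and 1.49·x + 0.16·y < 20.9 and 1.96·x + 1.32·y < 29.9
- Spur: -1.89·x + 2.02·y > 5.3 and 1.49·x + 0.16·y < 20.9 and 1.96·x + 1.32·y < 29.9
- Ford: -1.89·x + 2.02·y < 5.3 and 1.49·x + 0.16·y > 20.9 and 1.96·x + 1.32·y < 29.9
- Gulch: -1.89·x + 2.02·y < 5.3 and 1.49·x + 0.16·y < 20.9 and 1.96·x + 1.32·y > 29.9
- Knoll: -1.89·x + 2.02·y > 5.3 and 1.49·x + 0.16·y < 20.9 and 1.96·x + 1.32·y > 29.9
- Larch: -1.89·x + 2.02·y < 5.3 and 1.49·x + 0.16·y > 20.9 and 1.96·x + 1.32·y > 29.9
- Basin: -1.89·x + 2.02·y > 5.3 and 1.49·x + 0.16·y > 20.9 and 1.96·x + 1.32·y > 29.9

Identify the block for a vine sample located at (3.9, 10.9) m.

Spur

-1.89·3.9 + 2.02·10.9 = 14.647, which is > 5.3
1.49·3.9 + 0.16·10.9 = 7.555, which is < 20.9
1.96·3.9 + 1.32·10.9 = 22.032, which is < 29.9
This sign pattern matches Spur.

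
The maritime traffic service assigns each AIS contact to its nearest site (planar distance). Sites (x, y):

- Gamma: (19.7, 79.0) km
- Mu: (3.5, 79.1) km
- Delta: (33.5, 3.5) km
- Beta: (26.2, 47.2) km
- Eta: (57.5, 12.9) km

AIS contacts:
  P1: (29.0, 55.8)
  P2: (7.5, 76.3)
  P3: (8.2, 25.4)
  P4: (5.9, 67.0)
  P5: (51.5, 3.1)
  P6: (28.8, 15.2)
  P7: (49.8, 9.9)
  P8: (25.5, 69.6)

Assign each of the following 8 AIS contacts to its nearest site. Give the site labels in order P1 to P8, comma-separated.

P1 → Beta (d²=81.80)
P2 → Mu (d²=23.84)
P3 → Beta (d²=799.24)
P4 → Mu (d²=152.17)
P5 → Eta (d²=132.04)
P6 → Delta (d²=158.98)
P7 → Eta (d²=68.29)
P8 → Gamma (d²=122.00)

Beta, Mu, Beta, Mu, Eta, Delta, Eta, Gamma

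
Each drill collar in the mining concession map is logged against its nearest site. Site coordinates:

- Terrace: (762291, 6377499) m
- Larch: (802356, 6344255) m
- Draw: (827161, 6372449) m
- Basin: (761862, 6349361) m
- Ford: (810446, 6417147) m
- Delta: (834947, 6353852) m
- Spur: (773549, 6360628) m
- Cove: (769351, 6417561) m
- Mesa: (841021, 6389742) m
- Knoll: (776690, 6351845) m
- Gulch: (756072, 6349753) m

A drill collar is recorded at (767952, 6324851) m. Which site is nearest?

Basin

Squared distances to each site:
Terrace: 2803858825.000; Larch: 1560150432.000; Draw: 5771275285.000; Basin: 637828200.000; Ford: 10324291652.000; Delta: 5329388026.000; Spur: 1311320138.000; Cove: 8597101301.000; Mesa: 9549920642.000; Knoll: 805028680.000; Gulch: 761244004.000.
Minimum at Basin.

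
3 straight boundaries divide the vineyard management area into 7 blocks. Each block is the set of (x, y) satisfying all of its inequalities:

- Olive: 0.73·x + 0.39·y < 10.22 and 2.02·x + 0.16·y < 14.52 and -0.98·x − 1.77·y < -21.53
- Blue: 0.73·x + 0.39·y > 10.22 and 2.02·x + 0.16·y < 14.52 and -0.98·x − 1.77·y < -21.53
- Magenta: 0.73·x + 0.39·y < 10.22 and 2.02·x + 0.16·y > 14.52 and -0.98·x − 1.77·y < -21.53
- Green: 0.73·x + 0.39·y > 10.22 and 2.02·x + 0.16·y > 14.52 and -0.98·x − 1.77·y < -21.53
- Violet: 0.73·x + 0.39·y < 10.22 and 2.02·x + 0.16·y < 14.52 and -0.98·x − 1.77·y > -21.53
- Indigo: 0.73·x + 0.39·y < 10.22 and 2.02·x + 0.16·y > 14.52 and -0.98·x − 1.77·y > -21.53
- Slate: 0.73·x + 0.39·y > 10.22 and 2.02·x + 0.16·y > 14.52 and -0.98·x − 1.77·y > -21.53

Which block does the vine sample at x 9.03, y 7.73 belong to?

Magenta

0.73·9.03 + 0.39·7.73 = 9.607, which is < 10.22
2.02·9.03 + 0.16·7.73 = 19.477, which is > 14.52
-0.98·9.03 − 1.77·7.73 = -22.532, which is < -21.53
This sign pattern matches Magenta.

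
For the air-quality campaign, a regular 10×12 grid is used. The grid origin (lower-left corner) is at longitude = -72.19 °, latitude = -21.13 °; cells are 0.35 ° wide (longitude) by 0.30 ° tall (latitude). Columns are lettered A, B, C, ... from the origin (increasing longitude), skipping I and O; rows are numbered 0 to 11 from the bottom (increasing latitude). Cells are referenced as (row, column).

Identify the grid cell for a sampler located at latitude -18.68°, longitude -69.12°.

Column index: ⌊(-69.12 − -72.19) / 0.35⌋ = ⌊8.771⌋ = 8 → column J
Row offset from origin: ⌊(-18.68 − -21.13) / 0.30⌋ = ⌊8.167⌋ = 8 → row 8

(8, J)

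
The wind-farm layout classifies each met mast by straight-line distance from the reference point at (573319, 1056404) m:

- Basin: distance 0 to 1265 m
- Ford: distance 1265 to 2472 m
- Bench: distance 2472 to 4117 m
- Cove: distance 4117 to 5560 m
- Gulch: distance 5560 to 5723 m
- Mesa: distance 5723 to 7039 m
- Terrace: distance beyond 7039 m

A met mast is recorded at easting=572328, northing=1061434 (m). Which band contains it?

Cove

Distance = √((572328−573319)² + (1061434−1056404)²) = √(982081.000 + 25300900.000) = 5126.693 m.
4117 ≤ 5126.693 < 5560 → Cove.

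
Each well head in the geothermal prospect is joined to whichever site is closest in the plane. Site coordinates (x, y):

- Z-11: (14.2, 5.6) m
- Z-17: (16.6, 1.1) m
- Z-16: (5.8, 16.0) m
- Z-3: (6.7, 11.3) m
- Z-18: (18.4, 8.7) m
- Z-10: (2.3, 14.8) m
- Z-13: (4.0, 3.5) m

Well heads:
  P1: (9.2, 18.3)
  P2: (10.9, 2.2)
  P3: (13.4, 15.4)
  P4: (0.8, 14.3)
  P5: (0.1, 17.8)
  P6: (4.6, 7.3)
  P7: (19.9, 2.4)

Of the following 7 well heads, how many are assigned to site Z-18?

P1 → Z-16
P2 → Z-11
P3 → Z-16
P4 → Z-10
P5 → Z-10
P6 → Z-13
P7 → Z-17
0 of the 7 go to Z-18.

0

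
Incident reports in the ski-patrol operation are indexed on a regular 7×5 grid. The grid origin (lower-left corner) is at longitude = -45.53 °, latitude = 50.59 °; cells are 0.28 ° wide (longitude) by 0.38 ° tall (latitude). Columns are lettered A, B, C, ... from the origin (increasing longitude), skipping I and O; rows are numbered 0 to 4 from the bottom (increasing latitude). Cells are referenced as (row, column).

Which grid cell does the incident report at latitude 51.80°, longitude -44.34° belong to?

Column index: ⌊(-44.34 − -45.53) / 0.28⌋ = ⌊4.250⌋ = 4 → column E
Row offset from origin: ⌊(51.80 − 50.59) / 0.38⌋ = ⌊3.184⌋ = 3 → row 3

(3, E)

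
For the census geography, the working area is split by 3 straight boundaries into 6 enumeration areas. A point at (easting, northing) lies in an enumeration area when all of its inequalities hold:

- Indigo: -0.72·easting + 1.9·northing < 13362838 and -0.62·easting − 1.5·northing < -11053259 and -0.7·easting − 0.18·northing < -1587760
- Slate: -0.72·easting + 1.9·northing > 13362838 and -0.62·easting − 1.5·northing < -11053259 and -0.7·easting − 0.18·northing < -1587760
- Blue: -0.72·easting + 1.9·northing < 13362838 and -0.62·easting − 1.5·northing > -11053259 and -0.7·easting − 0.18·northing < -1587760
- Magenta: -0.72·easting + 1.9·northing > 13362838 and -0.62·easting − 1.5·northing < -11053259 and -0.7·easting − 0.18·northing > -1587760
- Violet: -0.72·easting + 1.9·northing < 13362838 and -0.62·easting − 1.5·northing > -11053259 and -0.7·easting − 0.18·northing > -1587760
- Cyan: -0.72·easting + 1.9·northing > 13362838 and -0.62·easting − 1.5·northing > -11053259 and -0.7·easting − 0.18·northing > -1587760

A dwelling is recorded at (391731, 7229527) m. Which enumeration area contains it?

-0.72·391731 + 1.9·7229527 = 13454054.980, which is > 13362838
-0.62·391731 − 1.5·7229527 = -11087163.720, which is < -11053259
-0.7·391731 − 0.18·7229527 = -1575526.560, which is > -1587760
This sign pattern matches Magenta.

Magenta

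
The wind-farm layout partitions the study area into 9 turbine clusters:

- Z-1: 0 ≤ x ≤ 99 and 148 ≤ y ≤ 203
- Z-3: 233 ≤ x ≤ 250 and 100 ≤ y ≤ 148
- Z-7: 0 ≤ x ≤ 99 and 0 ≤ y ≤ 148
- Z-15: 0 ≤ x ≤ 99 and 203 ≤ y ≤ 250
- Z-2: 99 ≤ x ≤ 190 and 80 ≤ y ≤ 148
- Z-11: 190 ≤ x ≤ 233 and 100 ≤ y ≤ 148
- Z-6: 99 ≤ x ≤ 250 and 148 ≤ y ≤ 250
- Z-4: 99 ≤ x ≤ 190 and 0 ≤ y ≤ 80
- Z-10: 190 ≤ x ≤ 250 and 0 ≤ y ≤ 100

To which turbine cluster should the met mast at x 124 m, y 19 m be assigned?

The point has x = 124 and y = 19.
Only Z-4 satisfies 99 ≤ x ≤ 190 and 0 ≤ y ≤ 80.

Z-4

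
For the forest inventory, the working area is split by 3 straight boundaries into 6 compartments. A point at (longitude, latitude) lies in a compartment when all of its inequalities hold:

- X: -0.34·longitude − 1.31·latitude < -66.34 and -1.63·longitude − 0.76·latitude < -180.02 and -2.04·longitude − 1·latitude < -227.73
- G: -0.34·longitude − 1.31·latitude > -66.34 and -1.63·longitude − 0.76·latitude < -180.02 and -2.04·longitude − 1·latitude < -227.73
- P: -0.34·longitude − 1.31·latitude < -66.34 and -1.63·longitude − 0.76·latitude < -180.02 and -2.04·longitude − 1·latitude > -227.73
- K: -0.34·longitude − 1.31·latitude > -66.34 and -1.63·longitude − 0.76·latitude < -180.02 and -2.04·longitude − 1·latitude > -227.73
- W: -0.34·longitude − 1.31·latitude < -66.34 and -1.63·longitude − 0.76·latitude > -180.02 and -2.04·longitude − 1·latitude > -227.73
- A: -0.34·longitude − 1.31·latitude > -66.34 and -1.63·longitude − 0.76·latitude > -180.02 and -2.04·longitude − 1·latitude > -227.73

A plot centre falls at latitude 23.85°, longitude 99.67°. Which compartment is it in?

-0.34·99.67 − 1.31·23.85 = -65.131, which is > -66.34
-1.63·99.67 − 0.76·23.85 = -180.588, which is < -180.02
-2.04·99.67 − 1·23.85 = -227.177, which is > -227.73
This sign pattern matches K.

K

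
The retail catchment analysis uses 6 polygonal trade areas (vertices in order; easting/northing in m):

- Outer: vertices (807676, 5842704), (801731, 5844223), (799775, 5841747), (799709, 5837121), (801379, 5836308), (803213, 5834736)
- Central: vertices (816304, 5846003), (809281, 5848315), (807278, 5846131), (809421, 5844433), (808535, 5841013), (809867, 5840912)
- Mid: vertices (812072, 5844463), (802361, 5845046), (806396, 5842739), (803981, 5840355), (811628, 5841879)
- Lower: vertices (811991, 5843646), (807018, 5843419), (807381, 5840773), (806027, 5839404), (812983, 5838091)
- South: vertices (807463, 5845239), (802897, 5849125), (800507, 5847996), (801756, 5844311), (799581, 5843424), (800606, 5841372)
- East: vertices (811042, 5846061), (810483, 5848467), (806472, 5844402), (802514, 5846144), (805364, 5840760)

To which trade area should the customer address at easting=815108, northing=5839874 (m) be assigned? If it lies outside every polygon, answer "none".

Cast a ray rightward from (815108, 5839874). For each polygon, the edges (by vertex number in listed order) whose endpoints lie on opposite sides of northing = 5839874, where each meets that height, and whether that is right or left of the point:
Outer: 3–4 at easting≈799748.3 (left), 6–1 at easting≈806090.9 (left) → 0 crossings.
Central: no edge straddles that height → 0 crossings.
Mid: no edge straddles that height → 0 crossings.
Lower: 3–4 at easting≈806491.9 (left), 5–1 at easting≈812664.6 (left) → 0 crossings.
South: no edge straddles that height → 0 crossings.
East: no edge straddles that height → 0 crossings.
All counts are even, so the point lies outside every listed polygon.

none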